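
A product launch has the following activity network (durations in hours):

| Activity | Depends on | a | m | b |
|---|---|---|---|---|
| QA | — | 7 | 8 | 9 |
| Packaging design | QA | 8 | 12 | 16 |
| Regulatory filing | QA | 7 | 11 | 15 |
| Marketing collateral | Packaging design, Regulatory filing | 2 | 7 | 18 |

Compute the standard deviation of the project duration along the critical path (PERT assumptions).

3.00 hours

te_QA = (7 + 4·8 + 9)/6 = 48/6 = 8; σ²_QA = ((9−7)/6)² = 0.111
te_Packaging design = (8 + 4·12 + 16)/6 = 72/6 = 12; σ²_Packaging design = ((16−8)/6)² = 1.778
te_Regulatory filing = (7 + 4·11 + 15)/6 = 66/6 = 11; σ²_Regulatory filing = ((15−7)/6)² = 1.778
te_Marketing collateral = (2 + 4·7 + 18)/6 = 48/6 = 8; σ²_Marketing collateral = ((18−2)/6)² = 7.111

Forward pass:
ES_QA = 0; EF_QA = 8
ES_Packaging design = 8; EF_Packaging design = 8+12 = 20
ES_Regulatory filing = 8; EF_Regulatory filing = 8+11 = 19
ES_Marketing collateral = max(EF_Packaging design=20, EF_Regulatory filing=19) = 20; EF_Marketing collateral = 20+8 = 28
Expected project duration μ = 28 hours. Critical path: QA → Packaging design → Marketing collateral.

Variance along critical path = 0.111 + 1.778 + 7.111 = 9.000
σ = √9.000 = 3.000 hours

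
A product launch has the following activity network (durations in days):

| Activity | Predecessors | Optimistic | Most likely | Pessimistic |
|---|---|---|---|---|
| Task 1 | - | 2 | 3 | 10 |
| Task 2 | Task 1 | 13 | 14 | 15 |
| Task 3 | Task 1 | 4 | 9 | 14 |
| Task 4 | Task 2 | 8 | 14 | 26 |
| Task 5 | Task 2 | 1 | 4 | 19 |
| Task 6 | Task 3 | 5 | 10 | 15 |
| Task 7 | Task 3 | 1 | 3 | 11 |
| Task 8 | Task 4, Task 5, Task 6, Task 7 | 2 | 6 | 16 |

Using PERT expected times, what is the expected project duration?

40 days

te_Task 1 = (2 + 4·3 + 10)/6 = 24/6 = 4
te_Task 2 = (13 + 4·14 + 15)/6 = 84/6 = 14
te_Task 3 = (4 + 4·9 + 14)/6 = 54/6 = 9
te_Task 4 = (8 + 4·14 + 26)/6 = 90/6 = 15
te_Task 5 = (1 + 4·4 + 19)/6 = 36/6 = 6
te_Task 6 = (5 + 4·10 + 15)/6 = 60/6 = 10
te_Task 7 = (1 + 4·3 + 11)/6 = 24/6 = 4
te_Task 8 = (2 + 4·6 + 16)/6 = 42/6 = 7

Forward pass:
ES_Task 1 = 0; EF_Task 1 = 4
ES_Task 2 = 4; EF_Task 2 = 4+14 = 18
ES_Task 3 = 4; EF_Task 3 = 4+9 = 13
ES_Task 4 = 18; EF_Task 4 = 18+15 = 33
ES_Task 5 = 18; EF_Task 5 = 18+6 = 24
ES_Task 6 = 13; EF_Task 6 = 13+10 = 23
ES_Task 7 = 13; EF_Task 7 = 13+4 = 17
ES_Task 8 = max(EF_Task 4=33, EF_Task 5=24, EF_Task 6=23, EF_Task 7=17) = 33; EF_Task 8 = 33+7 = 40
Expected project duration μ = 40 days. Critical path: Task 1 → Task 2 → Task 4 → Task 8.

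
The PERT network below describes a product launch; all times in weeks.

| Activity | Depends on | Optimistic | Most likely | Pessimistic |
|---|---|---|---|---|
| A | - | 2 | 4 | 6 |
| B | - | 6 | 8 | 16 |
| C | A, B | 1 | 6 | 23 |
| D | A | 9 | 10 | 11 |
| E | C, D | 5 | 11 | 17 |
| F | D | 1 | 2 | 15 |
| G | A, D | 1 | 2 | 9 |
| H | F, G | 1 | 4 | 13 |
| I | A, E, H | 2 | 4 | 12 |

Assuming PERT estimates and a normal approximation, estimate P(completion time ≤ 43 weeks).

te_A = (2 + 4·4 + 6)/6 = 24/6 = 4; σ²_A = ((6−2)/6)² = 0.444
te_B = (6 + 4·8 + 16)/6 = 54/6 = 9; σ²_B = ((16−6)/6)² = 2.778
te_C = (1 + 4·6 + 23)/6 = 48/6 = 8; σ²_C = ((23−1)/6)² = 13.444
te_D = (9 + 4·10 + 11)/6 = 60/6 = 10; σ²_D = ((11−9)/6)² = 0.111
te_E = (5 + 4·11 + 17)/6 = 66/6 = 11; σ²_E = ((17−5)/6)² = 4.000
te_F = (1 + 4·2 + 15)/6 = 24/6 = 4; σ²_F = ((15−1)/6)² = 5.444
te_G = (1 + 4·2 + 9)/6 = 18/6 = 3; σ²_G = ((9−1)/6)² = 1.778
te_H = (1 + 4·4 + 13)/6 = 30/6 = 5; σ²_H = ((13−1)/6)² = 4.000
te_I = (2 + 4·4 + 12)/6 = 30/6 = 5; σ²_I = ((12−2)/6)² = 2.778

Forward pass:
ES_A = 0; EF_A = 4
ES_B = 0; EF_B = 9
ES_C = max(EF_A=4, EF_B=9) = 9; EF_C = 9+8 = 17
ES_D = 4; EF_D = 4+10 = 14
ES_E = max(EF_C=17, EF_D=14) = 17; EF_E = 17+11 = 28
ES_F = 14; EF_F = 14+4 = 18
ES_G = max(EF_A=4, EF_D=14) = 14; EF_G = 14+3 = 17
ES_H = max(EF_F=18, EF_G=17) = 18; EF_H = 18+5 = 23
ES_I = max(EF_A=4, EF_E=28, EF_H=23) = 28; EF_I = 28+5 = 33
Expected project duration μ = 33 weeks. Critical path: B → C → E → I.

Variance along critical path = 2.778 + 13.444 + 4.000 + 2.778 = 23.000; σ = √23.000 = 4.796 weeks.
Z = (43 − 33) / 4.796 = 2.085
P(T ≤ 43) = Φ(2.085) ≈ 0.981

0.981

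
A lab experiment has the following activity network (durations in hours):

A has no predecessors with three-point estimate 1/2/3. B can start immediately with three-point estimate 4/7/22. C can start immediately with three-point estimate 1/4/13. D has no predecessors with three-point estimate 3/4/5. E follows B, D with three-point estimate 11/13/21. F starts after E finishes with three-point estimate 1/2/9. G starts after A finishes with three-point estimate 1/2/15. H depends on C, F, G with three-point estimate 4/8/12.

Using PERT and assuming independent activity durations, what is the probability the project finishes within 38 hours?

0.846

te_A = (1 + 4·2 + 3)/6 = 12/6 = 2; σ²_A = ((3−1)/6)² = 0.111
te_B = (4 + 4·7 + 22)/6 = 54/6 = 9; σ²_B = ((22−4)/6)² = 9.000
te_C = (1 + 4·4 + 13)/6 = 30/6 = 5; σ²_C = ((13−1)/6)² = 4.000
te_D = (3 + 4·4 + 5)/6 = 24/6 = 4; σ²_D = ((5−3)/6)² = 0.111
te_E = (11 + 4·13 + 21)/6 = 84/6 = 14; σ²_E = ((21−11)/6)² = 2.778
te_F = (1 + 4·2 + 9)/6 = 18/6 = 3; σ²_F = ((9−1)/6)² = 1.778
te_G = (1 + 4·2 + 15)/6 = 24/6 = 4; σ²_G = ((15−1)/6)² = 5.444
te_H = (4 + 4·8 + 12)/6 = 48/6 = 8; σ²_H = ((12−4)/6)² = 1.778

Forward pass:
ES_A = 0; EF_A = 2
ES_B = 0; EF_B = 9
ES_C = 0; EF_C = 5
ES_D = 0; EF_D = 4
ES_E = max(EF_B=9, EF_D=4) = 9; EF_E = 9+14 = 23
ES_F = 23; EF_F = 23+3 = 26
ES_G = 2; EF_G = 2+4 = 6
ES_H = max(EF_C=5, EF_F=26, EF_G=6) = 26; EF_H = 26+8 = 34
Expected project duration μ = 34 hours. Critical path: B → E → F → H.

Variance along critical path = 9.000 + 2.778 + 1.778 + 1.778 = 15.333; σ = √15.333 = 3.916 hours.
Z = (38 − 34) / 3.916 = 1.022
P(T ≤ 38) = Φ(1.022) ≈ 0.846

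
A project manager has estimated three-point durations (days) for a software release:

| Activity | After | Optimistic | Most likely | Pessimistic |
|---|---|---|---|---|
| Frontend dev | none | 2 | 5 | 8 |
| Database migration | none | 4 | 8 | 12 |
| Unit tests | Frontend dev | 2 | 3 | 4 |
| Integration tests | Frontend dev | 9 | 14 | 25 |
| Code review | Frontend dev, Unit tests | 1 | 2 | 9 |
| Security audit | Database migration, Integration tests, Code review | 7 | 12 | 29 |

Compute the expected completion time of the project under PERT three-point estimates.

34 days

te_Frontend dev = (2 + 4·5 + 8)/6 = 30/6 = 5
te_Database migration = (4 + 4·8 + 12)/6 = 48/6 = 8
te_Unit tests = (2 + 4·3 + 4)/6 = 18/6 = 3
te_Integration tests = (9 + 4·14 + 25)/6 = 90/6 = 15
te_Code review = (1 + 4·2 + 9)/6 = 18/6 = 3
te_Security audit = (7 + 4·12 + 29)/6 = 84/6 = 14

Forward pass:
ES_Frontend dev = 0; EF_Frontend dev = 5
ES_Database migration = 0; EF_Database migration = 8
ES_Unit tests = 5; EF_Unit tests = 5+3 = 8
ES_Integration tests = 5; EF_Integration tests = 5+15 = 20
ES_Code review = max(EF_Frontend dev=5, EF_Unit tests=8) = 8; EF_Code review = 8+3 = 11
ES_Security audit = max(EF_Database migration=8, EF_Integration tests=20, EF_Code review=11) = 20; EF_Security audit = 20+14 = 34
Expected project duration μ = 34 days. Critical path: Frontend dev → Integration tests → Security audit.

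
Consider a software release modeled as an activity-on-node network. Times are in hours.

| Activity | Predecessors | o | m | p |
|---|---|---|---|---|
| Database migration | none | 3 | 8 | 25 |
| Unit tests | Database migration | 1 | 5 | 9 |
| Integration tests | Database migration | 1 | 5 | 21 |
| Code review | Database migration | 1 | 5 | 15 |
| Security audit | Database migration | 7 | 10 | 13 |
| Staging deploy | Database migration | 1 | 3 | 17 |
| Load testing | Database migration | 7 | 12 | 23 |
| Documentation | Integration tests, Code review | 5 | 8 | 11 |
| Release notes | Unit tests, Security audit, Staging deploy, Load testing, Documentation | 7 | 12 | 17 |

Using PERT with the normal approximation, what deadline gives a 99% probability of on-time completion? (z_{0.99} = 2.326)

te_Database migration = (3 + 4·8 + 25)/6 = 60/6 = 10; σ²_Database migration = ((25−3)/6)² = 13.444
te_Unit tests = (1 + 4·5 + 9)/6 = 30/6 = 5; σ²_Unit tests = ((9−1)/6)² = 1.778
te_Integration tests = (1 + 4·5 + 21)/6 = 42/6 = 7; σ²_Integration tests = ((21−1)/6)² = 11.111
te_Code review = (1 + 4·5 + 15)/6 = 36/6 = 6; σ²_Code review = ((15−1)/6)² = 5.444
te_Security audit = (7 + 4·10 + 13)/6 = 60/6 = 10; σ²_Security audit = ((13−7)/6)² = 1.000
te_Staging deploy = (1 + 4·3 + 17)/6 = 30/6 = 5; σ²_Staging deploy = ((17−1)/6)² = 7.111
te_Load testing = (7 + 4·12 + 23)/6 = 78/6 = 13; σ²_Load testing = ((23−7)/6)² = 7.111
te_Documentation = (5 + 4·8 + 11)/6 = 48/6 = 8; σ²_Documentation = ((11−5)/6)² = 1.000
te_Release notes = (7 + 4·12 + 17)/6 = 72/6 = 12; σ²_Release notes = ((17−7)/6)² = 2.778

Forward pass:
ES_Database migration = 0; EF_Database migration = 10
ES_Unit tests = 10; EF_Unit tests = 10+5 = 15
ES_Integration tests = 10; EF_Integration tests = 10+7 = 17
ES_Code review = 10; EF_Code review = 10+6 = 16
ES_Security audit = 10; EF_Security audit = 10+10 = 20
ES_Staging deploy = 10; EF_Staging deploy = 10+5 = 15
ES_Load testing = 10; EF_Load testing = 10+13 = 23
ES_Documentation = max(EF_Integration tests=17, EF_Code review=16) = 17; EF_Documentation = 17+8 = 25
ES_Release notes = max(EF_Unit tests=15, EF_Security audit=20, EF_Staging deploy=15, EF_Load testing=23, EF_Documentation=25) = 25; EF_Release notes = 25+12 = 37
Expected project duration μ = 37 hours. Critical path: Database migration → Integration tests → Documentation → Release notes.

Variance along critical path = 13.444 + 11.111 + 1.000 + 2.778 = 28.333; σ = 5.323 hours.
D = μ + z·σ = 37 + 2.326·5.323 = 49.4 hours

49.4 hours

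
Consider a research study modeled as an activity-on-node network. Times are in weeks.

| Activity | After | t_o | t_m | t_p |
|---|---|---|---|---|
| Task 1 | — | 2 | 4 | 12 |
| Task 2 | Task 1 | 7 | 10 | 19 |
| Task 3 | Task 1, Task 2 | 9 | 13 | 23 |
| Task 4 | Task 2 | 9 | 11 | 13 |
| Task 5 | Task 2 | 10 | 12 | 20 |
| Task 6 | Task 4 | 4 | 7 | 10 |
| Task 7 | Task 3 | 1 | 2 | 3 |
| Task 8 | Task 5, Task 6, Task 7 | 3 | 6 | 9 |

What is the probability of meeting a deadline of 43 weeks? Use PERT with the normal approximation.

0.838

te_Task 1 = (2 + 4·4 + 12)/6 = 30/6 = 5; σ²_Task 1 = ((12−2)/6)² = 2.778
te_Task 2 = (7 + 4·10 + 19)/6 = 66/6 = 11; σ²_Task 2 = ((19−7)/6)² = 4.000
te_Task 3 = (9 + 4·13 + 23)/6 = 84/6 = 14; σ²_Task 3 = ((23−9)/6)² = 5.444
te_Task 4 = (9 + 4·11 + 13)/6 = 66/6 = 11; σ²_Task 4 = ((13−9)/6)² = 0.444
te_Task 5 = (10 + 4·12 + 20)/6 = 78/6 = 13; σ²_Task 5 = ((20−10)/6)² = 2.778
te_Task 6 = (4 + 4·7 + 10)/6 = 42/6 = 7; σ²_Task 6 = ((10−4)/6)² = 1.000
te_Task 7 = (1 + 4·2 + 3)/6 = 12/6 = 2; σ²_Task 7 = ((3−1)/6)² = 0.111
te_Task 8 = (3 + 4·6 + 9)/6 = 36/6 = 6; σ²_Task 8 = ((9−3)/6)² = 1.000

Forward pass:
ES_Task 1 = 0; EF_Task 1 = 5
ES_Task 2 = 5; EF_Task 2 = 5+11 = 16
ES_Task 3 = max(EF_Task 1=5, EF_Task 2=16) = 16; EF_Task 3 = 16+14 = 30
ES_Task 4 = 16; EF_Task 4 = 16+11 = 27
ES_Task 5 = 16; EF_Task 5 = 16+13 = 29
ES_Task 6 = 27; EF_Task 6 = 27+7 = 34
ES_Task 7 = 30; EF_Task 7 = 30+2 = 32
ES_Task 8 = max(EF_Task 5=29, EF_Task 6=34, EF_Task 7=32) = 34; EF_Task 8 = 34+6 = 40
Expected project duration μ = 40 weeks. Critical path: Task 1 → Task 2 → Task 4 → Task 6 → Task 8.

Variance along critical path = 2.778 + 4.000 + 0.444 + 1.000 + 1.000 = 9.222; σ = √9.222 = 3.037 weeks.
Z = (43 − 40) / 3.037 = 0.988
P(T ≤ 43) = Φ(0.988) ≈ 0.838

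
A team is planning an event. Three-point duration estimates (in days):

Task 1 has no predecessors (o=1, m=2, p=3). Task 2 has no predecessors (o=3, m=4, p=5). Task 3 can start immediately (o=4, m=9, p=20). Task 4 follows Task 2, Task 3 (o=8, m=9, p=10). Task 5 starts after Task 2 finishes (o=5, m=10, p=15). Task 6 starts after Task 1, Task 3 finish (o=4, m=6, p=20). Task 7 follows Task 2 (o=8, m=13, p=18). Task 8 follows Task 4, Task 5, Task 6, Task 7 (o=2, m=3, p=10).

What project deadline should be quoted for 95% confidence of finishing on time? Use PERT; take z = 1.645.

27.9 days

te_Task 1 = (1 + 4·2 + 3)/6 = 12/6 = 2; σ²_Task 1 = ((3−1)/6)² = 0.111
te_Task 2 = (3 + 4·4 + 5)/6 = 24/6 = 4; σ²_Task 2 = ((5−3)/6)² = 0.111
te_Task 3 = (4 + 4·9 + 20)/6 = 60/6 = 10; σ²_Task 3 = ((20−4)/6)² = 7.111
te_Task 4 = (8 + 4·9 + 10)/6 = 54/6 = 9; σ²_Task 4 = ((10−8)/6)² = 0.111
te_Task 5 = (5 + 4·10 + 15)/6 = 60/6 = 10; σ²_Task 5 = ((15−5)/6)² = 2.778
te_Task 6 = (4 + 4·6 + 20)/6 = 48/6 = 8; σ²_Task 6 = ((20−4)/6)² = 7.111
te_Task 7 = (8 + 4·13 + 18)/6 = 78/6 = 13; σ²_Task 7 = ((18−8)/6)² = 2.778
te_Task 8 = (2 + 4·3 + 10)/6 = 24/6 = 4; σ²_Task 8 = ((10−2)/6)² = 1.778

Forward pass:
ES_Task 1 = 0; EF_Task 1 = 2
ES_Task 2 = 0; EF_Task 2 = 4
ES_Task 3 = 0; EF_Task 3 = 10
ES_Task 4 = max(EF_Task 2=4, EF_Task 3=10) = 10; EF_Task 4 = 10+9 = 19
ES_Task 5 = 4; EF_Task 5 = 4+10 = 14
ES_Task 6 = max(EF_Task 1=2, EF_Task 3=10) = 10; EF_Task 6 = 10+8 = 18
ES_Task 7 = 4; EF_Task 7 = 4+13 = 17
ES_Task 8 = max(EF_Task 4=19, EF_Task 5=14, EF_Task 6=18, EF_Task 7=17) = 19; EF_Task 8 = 19+4 = 23
Expected project duration μ = 23 days. Critical path: Task 3 → Task 4 → Task 8.

Variance along critical path = 7.111 + 0.111 + 1.778 = 9.000; σ = 3.000 days.
D = μ + z·σ = 23 + 1.645·3.000 = 27.9 days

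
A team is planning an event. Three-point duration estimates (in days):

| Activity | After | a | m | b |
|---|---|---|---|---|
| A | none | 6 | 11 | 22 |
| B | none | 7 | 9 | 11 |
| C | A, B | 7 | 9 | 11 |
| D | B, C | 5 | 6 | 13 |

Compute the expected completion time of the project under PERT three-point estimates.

te_A = (6 + 4·11 + 22)/6 = 72/6 = 12
te_B = (7 + 4·9 + 11)/6 = 54/6 = 9
te_C = (7 + 4·9 + 11)/6 = 54/6 = 9
te_D = (5 + 4·6 + 13)/6 = 42/6 = 7

Forward pass:
ES_A = 0; EF_A = 12
ES_B = 0; EF_B = 9
ES_C = max(EF_A=12, EF_B=9) = 12; EF_C = 12+9 = 21
ES_D = max(EF_B=9, EF_C=21) = 21; EF_D = 21+7 = 28
Expected project duration μ = 28 days. Critical path: A → C → D.

28 days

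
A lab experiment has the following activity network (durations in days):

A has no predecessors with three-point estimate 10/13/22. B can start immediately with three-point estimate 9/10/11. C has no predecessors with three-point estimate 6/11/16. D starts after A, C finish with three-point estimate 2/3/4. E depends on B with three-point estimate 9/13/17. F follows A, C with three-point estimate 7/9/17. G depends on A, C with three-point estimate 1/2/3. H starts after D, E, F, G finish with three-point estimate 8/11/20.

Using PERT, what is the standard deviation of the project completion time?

te_A = (10 + 4·13 + 22)/6 = 84/6 = 14; σ²_A = ((22−10)/6)² = 4.000
te_B = (9 + 4·10 + 11)/6 = 60/6 = 10; σ²_B = ((11−9)/6)² = 0.111
te_C = (6 + 4·11 + 16)/6 = 66/6 = 11; σ²_C = ((16−6)/6)² = 2.778
te_D = (2 + 4·3 + 4)/6 = 18/6 = 3; σ²_D = ((4−2)/6)² = 0.111
te_E = (9 + 4·13 + 17)/6 = 78/6 = 13; σ²_E = ((17−9)/6)² = 1.778
te_F = (7 + 4·9 + 17)/6 = 60/6 = 10; σ²_F = ((17−7)/6)² = 2.778
te_G = (1 + 4·2 + 3)/6 = 12/6 = 2; σ²_G = ((3−1)/6)² = 0.111
te_H = (8 + 4·11 + 20)/6 = 72/6 = 12; σ²_H = ((20−8)/6)² = 4.000

Forward pass:
ES_A = 0; EF_A = 14
ES_B = 0; EF_B = 10
ES_C = 0; EF_C = 11
ES_D = max(EF_A=14, EF_C=11) = 14; EF_D = 14+3 = 17
ES_E = 10; EF_E = 10+13 = 23
ES_F = max(EF_A=14, EF_C=11) = 14; EF_F = 14+10 = 24
ES_G = max(EF_A=14, EF_C=11) = 14; EF_G = 14+2 = 16
ES_H = max(EF_D=17, EF_E=23, EF_F=24, EF_G=16) = 24; EF_H = 24+12 = 36
Expected project duration μ = 36 days. Critical path: A → F → H.

Variance along critical path = 4.000 + 2.778 + 4.000 = 10.778
σ = √10.778 = 3.283 days

3.28 days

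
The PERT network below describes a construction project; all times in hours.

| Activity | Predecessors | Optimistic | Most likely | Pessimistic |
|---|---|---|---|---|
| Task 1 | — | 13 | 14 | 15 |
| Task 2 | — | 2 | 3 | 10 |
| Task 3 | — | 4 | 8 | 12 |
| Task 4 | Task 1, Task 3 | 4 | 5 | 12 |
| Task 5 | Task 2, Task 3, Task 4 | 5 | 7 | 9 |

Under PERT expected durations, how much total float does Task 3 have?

6 hours

te_Task 1 = (13 + 4·14 + 15)/6 = 84/6 = 14
te_Task 2 = (2 + 4·3 + 10)/6 = 24/6 = 4
te_Task 3 = (4 + 4·8 + 12)/6 = 48/6 = 8
te_Task 4 = (4 + 4·5 + 12)/6 = 36/6 = 6
te_Task 5 = (5 + 4·7 + 9)/6 = 42/6 = 7

Forward pass:
ES_Task 1 = 0; EF_Task 1 = 14
ES_Task 2 = 0; EF_Task 2 = 4
ES_Task 3 = 0; EF_Task 3 = 8
ES_Task 4 = max(EF_Task 1=14, EF_Task 3=8) = 14; EF_Task 4 = 14+6 = 20
ES_Task 5 = max(EF_Task 2=4, EF_Task 3=8, EF_Task 4=20) = 20; EF_Task 5 = 20+7 = 27
Expected project duration μ = 27 hours. Critical path: Task 1 → Task 4 → Task 5.

Backward pass:
LF_Task 5 = 27; LS_Task 5 = 27−7 = 20
LF_Task 4 = LS_Task 5 = 20; LS_Task 4 = 20−6 = 14
LF_Task 3 = min(LS_Task 4=14, LS_Task 5=20) = 14; LS_Task 3 = 14−8 = 6
LF_Task 2 = LS_Task 5 = 20; LS_Task 2 = 20−4 = 16
LF_Task 1 = LS_Task 4 = 14; LS_Task 1 = 14−14 = 0
Slack_Task 3 = LS_Task 3 − ES_Task 3 = 6 − 0 = 6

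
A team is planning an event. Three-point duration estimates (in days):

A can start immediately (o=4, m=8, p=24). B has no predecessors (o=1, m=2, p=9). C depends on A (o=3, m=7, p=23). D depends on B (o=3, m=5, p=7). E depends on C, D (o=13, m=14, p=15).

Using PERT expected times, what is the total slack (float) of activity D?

11 days

te_A = (4 + 4·8 + 24)/6 = 60/6 = 10
te_B = (1 + 4·2 + 9)/6 = 18/6 = 3
te_C = (3 + 4·7 + 23)/6 = 54/6 = 9
te_D = (3 + 4·5 + 7)/6 = 30/6 = 5
te_E = (13 + 4·14 + 15)/6 = 84/6 = 14

Forward pass:
ES_A = 0; EF_A = 10
ES_B = 0; EF_B = 3
ES_C = 10; EF_C = 10+9 = 19
ES_D = 3; EF_D = 3+5 = 8
ES_E = max(EF_C=19, EF_D=8) = 19; EF_E = 19+14 = 33
Expected project duration μ = 33 days. Critical path: A → C → E.

Backward pass:
LF_E = 33; LS_E = 33−14 = 19
LF_D = LS_E = 19; LS_D = 19−5 = 14
LF_C = LS_E = 19; LS_C = 19−9 = 10
LF_B = LS_D = 14; LS_B = 14−3 = 11
LF_A = LS_C = 10; LS_A = 10−10 = 0
Slack_D = LS_D − ES_D = 14 − 3 = 11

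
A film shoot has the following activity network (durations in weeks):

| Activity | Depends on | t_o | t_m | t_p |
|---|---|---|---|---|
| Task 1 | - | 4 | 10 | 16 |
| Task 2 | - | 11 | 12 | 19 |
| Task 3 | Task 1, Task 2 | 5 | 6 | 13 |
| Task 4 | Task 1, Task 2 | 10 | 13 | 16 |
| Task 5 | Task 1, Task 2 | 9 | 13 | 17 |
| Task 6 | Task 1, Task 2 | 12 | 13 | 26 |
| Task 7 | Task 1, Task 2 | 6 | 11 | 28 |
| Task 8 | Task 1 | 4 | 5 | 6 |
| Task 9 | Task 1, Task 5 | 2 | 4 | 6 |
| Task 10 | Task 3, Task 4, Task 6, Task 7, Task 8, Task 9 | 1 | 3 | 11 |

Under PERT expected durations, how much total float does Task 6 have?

2 weeks

te_Task 1 = (4 + 4·10 + 16)/6 = 60/6 = 10
te_Task 2 = (11 + 4·12 + 19)/6 = 78/6 = 13
te_Task 3 = (5 + 4·6 + 13)/6 = 42/6 = 7
te_Task 4 = (10 + 4·13 + 16)/6 = 78/6 = 13
te_Task 5 = (9 + 4·13 + 17)/6 = 78/6 = 13
te_Task 6 = (12 + 4·13 + 26)/6 = 90/6 = 15
te_Task 7 = (6 + 4·11 + 28)/6 = 78/6 = 13
te_Task 8 = (4 + 4·5 + 6)/6 = 30/6 = 5
te_Task 9 = (2 + 4·4 + 6)/6 = 24/6 = 4
te_Task 10 = (1 + 4·3 + 11)/6 = 24/6 = 4

Forward pass:
ES_Task 1 = 0; EF_Task 1 = 10
ES_Task 2 = 0; EF_Task 2 = 13
ES_Task 3 = max(EF_Task 1=10, EF_Task 2=13) = 13; EF_Task 3 = 13+7 = 20
ES_Task 4 = max(EF_Task 1=10, EF_Task 2=13) = 13; EF_Task 4 = 13+13 = 26
ES_Task 5 = max(EF_Task 1=10, EF_Task 2=13) = 13; EF_Task 5 = 13+13 = 26
ES_Task 6 = max(EF_Task 1=10, EF_Task 2=13) = 13; EF_Task 6 = 13+15 = 28
ES_Task 7 = max(EF_Task 1=10, EF_Task 2=13) = 13; EF_Task 7 = 13+13 = 26
ES_Task 8 = 10; EF_Task 8 = 10+5 = 15
ES_Task 9 = max(EF_Task 1=10, EF_Task 5=26) = 26; EF_Task 9 = 26+4 = 30
ES_Task 10 = max(EF_Task 3=20, EF_Task 4=26, EF_Task 6=28, EF_Task 7=26, EF_Task 8=15, EF_Task 9=30) = 30; EF_Task 10 = 30+4 = 34
Expected project duration μ = 34 weeks. Critical path: Task 2 → Task 5 → Task 9 → Task 10.

Backward pass:
LF_Task 10 = 34; LS_Task 10 = 34−4 = 30
LF_Task 9 = LS_Task 10 = 30; LS_Task 9 = 30−4 = 26
LF_Task 8 = LS_Task 10 = 30; LS_Task 8 = 30−5 = 25
LF_Task 7 = LS_Task 10 = 30; LS_Task 7 = 30−13 = 17
LF_Task 6 = LS_Task 10 = 30; LS_Task 6 = 30−15 = 15
LF_Task 5 = LS_Task 9 = 26; LS_Task 5 = 26−13 = 13
LF_Task 4 = LS_Task 10 = 30; LS_Task 4 = 30−13 = 17
LF_Task 3 = LS_Task 10 = 30; LS_Task 3 = 30−7 = 23
LF_Task 2 = min(LS_Task 3=23, LS_Task 4=17, LS_Task 5=13, LS_Task 6=15, LS_Task 7=17) = 13; LS_Task 2 = 13−13 = 0
LF_Task 1 = min(LS_Task 3=23, LS_Task 4=17, LS_Task 5=13, LS_Task 6=15, LS_Task 7=17, LS_Task 8=25, LS_Task 9=26) = 13; LS_Task 1 = 13−10 = 3
Slack_Task 6 = LS_Task 6 − ES_Task 6 = 15 − 13 = 2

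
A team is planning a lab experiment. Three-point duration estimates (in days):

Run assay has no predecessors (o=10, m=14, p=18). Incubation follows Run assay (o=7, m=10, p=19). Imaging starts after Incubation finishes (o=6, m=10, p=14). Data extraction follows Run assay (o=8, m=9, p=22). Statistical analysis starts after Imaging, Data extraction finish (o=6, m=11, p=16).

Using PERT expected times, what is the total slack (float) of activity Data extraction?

te_Run assay = (10 + 4·14 + 18)/6 = 84/6 = 14
te_Incubation = (7 + 4·10 + 19)/6 = 66/6 = 11
te_Imaging = (6 + 4·10 + 14)/6 = 60/6 = 10
te_Data extraction = (8 + 4·9 + 22)/6 = 66/6 = 11
te_Statistical analysis = (6 + 4·11 + 16)/6 = 66/6 = 11

Forward pass:
ES_Run assay = 0; EF_Run assay = 14
ES_Incubation = 14; EF_Incubation = 14+11 = 25
ES_Imaging = 25; EF_Imaging = 25+10 = 35
ES_Data extraction = 14; EF_Data extraction = 14+11 = 25
ES_Statistical analysis = max(EF_Imaging=35, EF_Data extraction=25) = 35; EF_Statistical analysis = 35+11 = 46
Expected project duration μ = 46 days. Critical path: Run assay → Incubation → Imaging → Statistical analysis.

Backward pass:
LF_Statistical analysis = 46; LS_Statistical analysis = 46−11 = 35
LF_Data extraction = LS_Statistical analysis = 35; LS_Data extraction = 35−11 = 24
LF_Imaging = LS_Statistical analysis = 35; LS_Imaging = 35−10 = 25
LF_Incubation = LS_Imaging = 25; LS_Incubation = 25−11 = 14
LF_Run assay = min(LS_Incubation=14, LS_Data extraction=24) = 14; LS_Run assay = 14−14 = 0
Slack_Data extraction = LS_Data extraction − ES_Data extraction = 24 − 14 = 10

10 days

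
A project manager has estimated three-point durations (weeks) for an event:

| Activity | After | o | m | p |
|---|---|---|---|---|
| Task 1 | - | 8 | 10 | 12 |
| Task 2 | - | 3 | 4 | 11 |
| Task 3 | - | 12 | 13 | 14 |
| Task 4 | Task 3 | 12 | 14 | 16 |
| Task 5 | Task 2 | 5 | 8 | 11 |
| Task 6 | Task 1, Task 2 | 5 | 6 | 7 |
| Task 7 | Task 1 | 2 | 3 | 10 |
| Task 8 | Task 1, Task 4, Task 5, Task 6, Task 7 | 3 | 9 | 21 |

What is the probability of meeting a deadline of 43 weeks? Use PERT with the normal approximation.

te_Task 1 = (8 + 4·10 + 12)/6 = 60/6 = 10; σ²_Task 1 = ((12−8)/6)² = 0.444
te_Task 2 = (3 + 4·4 + 11)/6 = 30/6 = 5; σ²_Task 2 = ((11−3)/6)² = 1.778
te_Task 3 = (12 + 4·13 + 14)/6 = 78/6 = 13; σ²_Task 3 = ((14−12)/6)² = 0.111
te_Task 4 = (12 + 4·14 + 16)/6 = 84/6 = 14; σ²_Task 4 = ((16−12)/6)² = 0.444
te_Task 5 = (5 + 4·8 + 11)/6 = 48/6 = 8; σ²_Task 5 = ((11−5)/6)² = 1.000
te_Task 6 = (5 + 4·6 + 7)/6 = 36/6 = 6; σ²_Task 6 = ((7−5)/6)² = 0.111
te_Task 7 = (2 + 4·3 + 10)/6 = 24/6 = 4; σ²_Task 7 = ((10−2)/6)² = 1.778
te_Task 8 = (3 + 4·9 + 21)/6 = 60/6 = 10; σ²_Task 8 = ((21−3)/6)² = 9.000

Forward pass:
ES_Task 1 = 0; EF_Task 1 = 10
ES_Task 2 = 0; EF_Task 2 = 5
ES_Task 3 = 0; EF_Task 3 = 13
ES_Task 4 = 13; EF_Task 4 = 13+14 = 27
ES_Task 5 = 5; EF_Task 5 = 5+8 = 13
ES_Task 6 = max(EF_Task 1=10, EF_Task 2=5) = 10; EF_Task 6 = 10+6 = 16
ES_Task 7 = 10; EF_Task 7 = 10+4 = 14
ES_Task 8 = max(EF_Task 1=10, EF_Task 4=27, EF_Task 5=13, EF_Task 6=16, EF_Task 7=14) = 27; EF_Task 8 = 27+10 = 37
Expected project duration μ = 37 weeks. Critical path: Task 3 → Task 4 → Task 8.

Variance along critical path = 0.111 + 0.444 + 9.000 = 9.556; σ = √9.556 = 3.091 weeks.
Z = (43 − 37) / 3.091 = 1.941
P(T ≤ 43) = Φ(1.941) ≈ 0.974

0.974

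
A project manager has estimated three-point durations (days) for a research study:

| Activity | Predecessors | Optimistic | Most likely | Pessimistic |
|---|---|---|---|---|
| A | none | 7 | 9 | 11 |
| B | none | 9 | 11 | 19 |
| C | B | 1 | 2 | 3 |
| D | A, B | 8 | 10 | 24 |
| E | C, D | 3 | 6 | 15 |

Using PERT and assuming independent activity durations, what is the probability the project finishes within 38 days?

te_A = (7 + 4·9 + 11)/6 = 54/6 = 9; σ²_A = ((11−7)/6)² = 0.444
te_B = (9 + 4·11 + 19)/6 = 72/6 = 12; σ²_B = ((19−9)/6)² = 2.778
te_C = (1 + 4·2 + 3)/6 = 12/6 = 2; σ²_C = ((3−1)/6)² = 0.111
te_D = (8 + 4·10 + 24)/6 = 72/6 = 12; σ²_D = ((24−8)/6)² = 7.111
te_E = (3 + 4·6 + 15)/6 = 42/6 = 7; σ²_E = ((15−3)/6)² = 4.000

Forward pass:
ES_A = 0; EF_A = 9
ES_B = 0; EF_B = 12
ES_C = 12; EF_C = 12+2 = 14
ES_D = max(EF_A=9, EF_B=12) = 12; EF_D = 12+12 = 24
ES_E = max(EF_C=14, EF_D=24) = 24; EF_E = 24+7 = 31
Expected project duration μ = 31 days. Critical path: B → D → E.

Variance along critical path = 2.778 + 7.111 + 4.000 = 13.889; σ = √13.889 = 3.727 days.
Z = (38 − 31) / 3.727 = 1.878
P(T ≤ 38) = Φ(1.878) ≈ 0.970

0.970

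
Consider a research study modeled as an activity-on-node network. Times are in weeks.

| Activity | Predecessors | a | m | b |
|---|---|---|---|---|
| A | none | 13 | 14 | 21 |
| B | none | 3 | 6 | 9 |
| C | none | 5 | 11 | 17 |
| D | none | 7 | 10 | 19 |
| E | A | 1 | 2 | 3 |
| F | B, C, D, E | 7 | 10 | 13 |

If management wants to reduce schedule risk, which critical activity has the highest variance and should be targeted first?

A

te_A = (13 + 4·14 + 21)/6 = 90/6 = 15; σ²_A = ((21−13)/6)² = 1.778
te_B = (3 + 4·6 + 9)/6 = 36/6 = 6; σ²_B = ((9−3)/6)² = 1.000
te_C = (5 + 4·11 + 17)/6 = 66/6 = 11; σ²_C = ((17−5)/6)² = 4.000
te_D = (7 + 4·10 + 19)/6 = 66/6 = 11; σ²_D = ((19−7)/6)² = 4.000
te_E = (1 + 4·2 + 3)/6 = 12/6 = 2; σ²_E = ((3−1)/6)² = 0.111
te_F = (7 + 4·10 + 13)/6 = 60/6 = 10; σ²_F = ((13−7)/6)² = 1.000

Forward pass:
ES_A = 0; EF_A = 15
ES_B = 0; EF_B = 6
ES_C = 0; EF_C = 11
ES_D = 0; EF_D = 11
ES_E = 15; EF_E = 15+2 = 17
ES_F = max(EF_B=6, EF_C=11, EF_D=11, EF_E=17) = 17; EF_F = 17+10 = 27
Expected project duration μ = 27 weeks. Critical path: A → E → F.

Variances on critical path: σ²_A=1.778, σ²_E=0.111, σ²_F=1.000.
Largest is σ²_A = 1.778.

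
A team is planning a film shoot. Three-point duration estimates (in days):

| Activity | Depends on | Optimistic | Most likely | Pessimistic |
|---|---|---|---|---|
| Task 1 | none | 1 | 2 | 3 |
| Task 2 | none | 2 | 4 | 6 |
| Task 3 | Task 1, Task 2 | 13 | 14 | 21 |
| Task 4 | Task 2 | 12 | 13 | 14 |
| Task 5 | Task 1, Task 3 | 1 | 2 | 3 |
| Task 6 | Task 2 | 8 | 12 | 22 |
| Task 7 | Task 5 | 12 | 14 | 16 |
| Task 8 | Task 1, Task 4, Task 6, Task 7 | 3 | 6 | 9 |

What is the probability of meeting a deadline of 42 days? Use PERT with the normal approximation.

0.697

te_Task 1 = (1 + 4·2 + 3)/6 = 12/6 = 2; σ²_Task 1 = ((3−1)/6)² = 0.111
te_Task 2 = (2 + 4·4 + 6)/6 = 24/6 = 4; σ²_Task 2 = ((6−2)/6)² = 0.444
te_Task 3 = (13 + 4·14 + 21)/6 = 90/6 = 15; σ²_Task 3 = ((21−13)/6)² = 1.778
te_Task 4 = (12 + 4·13 + 14)/6 = 78/6 = 13; σ²_Task 4 = ((14−12)/6)² = 0.111
te_Task 5 = (1 + 4·2 + 3)/6 = 12/6 = 2; σ²_Task 5 = ((3−1)/6)² = 0.111
te_Task 6 = (8 + 4·12 + 22)/6 = 78/6 = 13; σ²_Task 6 = ((22−8)/6)² = 5.444
te_Task 7 = (12 + 4·14 + 16)/6 = 84/6 = 14; σ²_Task 7 = ((16−12)/6)² = 0.444
te_Task 8 = (3 + 4·6 + 9)/6 = 36/6 = 6; σ²_Task 8 = ((9−3)/6)² = 1.000

Forward pass:
ES_Task 1 = 0; EF_Task 1 = 2
ES_Task 2 = 0; EF_Task 2 = 4
ES_Task 3 = max(EF_Task 1=2, EF_Task 2=4) = 4; EF_Task 3 = 4+15 = 19
ES_Task 4 = 4; EF_Task 4 = 4+13 = 17
ES_Task 5 = max(EF_Task 1=2, EF_Task 3=19) = 19; EF_Task 5 = 19+2 = 21
ES_Task 6 = 4; EF_Task 6 = 4+13 = 17
ES_Task 7 = 21; EF_Task 7 = 21+14 = 35
ES_Task 8 = max(EF_Task 1=2, EF_Task 4=17, EF_Task 6=17, EF_Task 7=35) = 35; EF_Task 8 = 35+6 = 41
Expected project duration μ = 41 days. Critical path: Task 2 → Task 3 → Task 5 → Task 7 → Task 8.

Variance along critical path = 0.444 + 1.778 + 0.111 + 0.444 + 1.000 = 3.778; σ = √3.778 = 1.944 days.
Z = (42 − 41) / 1.944 = 0.514
P(T ≤ 42) = Φ(0.514) ≈ 0.697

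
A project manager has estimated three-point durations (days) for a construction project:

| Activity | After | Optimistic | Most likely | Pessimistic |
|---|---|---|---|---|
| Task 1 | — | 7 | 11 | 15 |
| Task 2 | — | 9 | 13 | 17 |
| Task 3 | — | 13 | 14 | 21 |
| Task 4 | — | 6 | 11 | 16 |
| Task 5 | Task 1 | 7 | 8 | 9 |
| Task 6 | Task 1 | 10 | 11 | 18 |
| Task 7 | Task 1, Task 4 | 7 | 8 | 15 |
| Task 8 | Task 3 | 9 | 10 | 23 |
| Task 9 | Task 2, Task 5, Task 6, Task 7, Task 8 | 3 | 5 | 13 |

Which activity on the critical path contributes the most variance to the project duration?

te_Task 1 = (7 + 4·11 + 15)/6 = 66/6 = 11; σ²_Task 1 = ((15−7)/6)² = 1.778
te_Task 2 = (9 + 4·13 + 17)/6 = 78/6 = 13; σ²_Task 2 = ((17−9)/6)² = 1.778
te_Task 3 = (13 + 4·14 + 21)/6 = 90/6 = 15; σ²_Task 3 = ((21−13)/6)² = 1.778
te_Task 4 = (6 + 4·11 + 16)/6 = 66/6 = 11; σ²_Task 4 = ((16−6)/6)² = 2.778
te_Task 5 = (7 + 4·8 + 9)/6 = 48/6 = 8; σ²_Task 5 = ((9−7)/6)² = 0.111
te_Task 6 = (10 + 4·11 + 18)/6 = 72/6 = 12; σ²_Task 6 = ((18−10)/6)² = 1.778
te_Task 7 = (7 + 4·8 + 15)/6 = 54/6 = 9; σ²_Task 7 = ((15−7)/6)² = 1.778
te_Task 8 = (9 + 4·10 + 23)/6 = 72/6 = 12; σ²_Task 8 = ((23−9)/6)² = 5.444
te_Task 9 = (3 + 4·5 + 13)/6 = 36/6 = 6; σ²_Task 9 = ((13−3)/6)² = 2.778

Forward pass:
ES_Task 1 = 0; EF_Task 1 = 11
ES_Task 2 = 0; EF_Task 2 = 13
ES_Task 3 = 0; EF_Task 3 = 15
ES_Task 4 = 0; EF_Task 4 = 11
ES_Task 5 = 11; EF_Task 5 = 11+8 = 19
ES_Task 6 = 11; EF_Task 6 = 11+12 = 23
ES_Task 7 = max(EF_Task 1=11, EF_Task 4=11) = 11; EF_Task 7 = 11+9 = 20
ES_Task 8 = 15; EF_Task 8 = 15+12 = 27
ES_Task 9 = max(EF_Task 2=13, EF_Task 5=19, EF_Task 6=23, EF_Task 7=20, EF_Task 8=27) = 27; EF_Task 9 = 27+6 = 33
Expected project duration μ = 33 days. Critical path: Task 3 → Task 8 → Task 9.

Variances on critical path: σ²_Task 3=1.778, σ²_Task 8=5.444, σ²_Task 9=2.778.
Largest is σ²_Task 8 = 5.444.

Task 8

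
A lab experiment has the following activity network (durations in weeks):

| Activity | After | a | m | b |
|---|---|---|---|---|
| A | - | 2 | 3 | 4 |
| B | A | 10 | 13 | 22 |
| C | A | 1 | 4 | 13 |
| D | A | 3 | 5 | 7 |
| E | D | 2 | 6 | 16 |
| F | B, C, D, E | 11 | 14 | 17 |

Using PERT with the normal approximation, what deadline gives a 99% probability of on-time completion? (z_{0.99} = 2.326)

36.3 weeks

te_A = (2 + 4·3 + 4)/6 = 18/6 = 3; σ²_A = ((4−2)/6)² = 0.111
te_B = (10 + 4·13 + 22)/6 = 84/6 = 14; σ²_B = ((22−10)/6)² = 4.000
te_C = (1 + 4·4 + 13)/6 = 30/6 = 5; σ²_C = ((13−1)/6)² = 4.000
te_D = (3 + 4·5 + 7)/6 = 30/6 = 5; σ²_D = ((7−3)/6)² = 0.444
te_E = (2 + 4·6 + 16)/6 = 42/6 = 7; σ²_E = ((16−2)/6)² = 5.444
te_F = (11 + 4·14 + 17)/6 = 84/6 = 14; σ²_F = ((17−11)/6)² = 1.000

Forward pass:
ES_A = 0; EF_A = 3
ES_B = 3; EF_B = 3+14 = 17
ES_C = 3; EF_C = 3+5 = 8
ES_D = 3; EF_D = 3+5 = 8
ES_E = 8; EF_E = 8+7 = 15
ES_F = max(EF_B=17, EF_C=8, EF_D=8, EF_E=15) = 17; EF_F = 17+14 = 31
Expected project duration μ = 31 weeks. Critical path: A → B → F.

Variance along critical path = 0.111 + 4.000 + 1.000 = 5.111; σ = 2.261 weeks.
D = μ + z·σ = 31 + 2.326·2.261 = 36.3 weeks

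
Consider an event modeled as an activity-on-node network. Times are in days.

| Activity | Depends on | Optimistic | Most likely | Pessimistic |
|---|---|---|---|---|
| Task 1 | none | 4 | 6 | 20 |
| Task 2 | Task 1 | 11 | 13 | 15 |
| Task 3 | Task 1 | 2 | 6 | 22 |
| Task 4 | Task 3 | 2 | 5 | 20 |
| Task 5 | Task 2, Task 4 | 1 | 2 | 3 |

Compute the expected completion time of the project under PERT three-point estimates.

te_Task 1 = (4 + 4·6 + 20)/6 = 48/6 = 8
te_Task 2 = (11 + 4·13 + 15)/6 = 78/6 = 13
te_Task 3 = (2 + 4·6 + 22)/6 = 48/6 = 8
te_Task 4 = (2 + 4·5 + 20)/6 = 42/6 = 7
te_Task 5 = (1 + 4·2 + 3)/6 = 12/6 = 2

Forward pass:
ES_Task 1 = 0; EF_Task 1 = 8
ES_Task 2 = 8; EF_Task 2 = 8+13 = 21
ES_Task 3 = 8; EF_Task 3 = 8+8 = 16
ES_Task 4 = 16; EF_Task 4 = 16+7 = 23
ES_Task 5 = max(EF_Task 2=21, EF_Task 4=23) = 23; EF_Task 5 = 23+2 = 25
Expected project duration μ = 25 days. Critical path: Task 1 → Task 3 → Task 4 → Task 5.

25 days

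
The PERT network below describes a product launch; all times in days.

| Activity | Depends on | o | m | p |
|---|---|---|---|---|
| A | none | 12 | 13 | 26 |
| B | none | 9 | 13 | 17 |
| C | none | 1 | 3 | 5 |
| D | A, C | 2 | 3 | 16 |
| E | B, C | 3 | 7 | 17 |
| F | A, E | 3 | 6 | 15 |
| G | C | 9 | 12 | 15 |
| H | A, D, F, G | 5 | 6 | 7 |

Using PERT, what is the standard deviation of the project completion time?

3.37 days

te_A = (12 + 4·13 + 26)/6 = 90/6 = 15; σ²_A = ((26−12)/6)² = 5.444
te_B = (9 + 4·13 + 17)/6 = 78/6 = 13; σ²_B = ((17−9)/6)² = 1.778
te_C = (1 + 4·3 + 5)/6 = 18/6 = 3; σ²_C = ((5−1)/6)² = 0.444
te_D = (2 + 4·3 + 16)/6 = 30/6 = 5; σ²_D = ((16−2)/6)² = 5.444
te_E = (3 + 4·7 + 17)/6 = 48/6 = 8; σ²_E = ((17−3)/6)² = 5.444
te_F = (3 + 4·6 + 15)/6 = 42/6 = 7; σ²_F = ((15−3)/6)² = 4.000
te_G = (9 + 4·12 + 15)/6 = 72/6 = 12; σ²_G = ((15−9)/6)² = 1.000
te_H = (5 + 4·6 + 7)/6 = 36/6 = 6; σ²_H = ((7−5)/6)² = 0.111

Forward pass:
ES_A = 0; EF_A = 15
ES_B = 0; EF_B = 13
ES_C = 0; EF_C = 3
ES_D = max(EF_A=15, EF_C=3) = 15; EF_D = 15+5 = 20
ES_E = max(EF_B=13, EF_C=3) = 13; EF_E = 13+8 = 21
ES_F = max(EF_A=15, EF_E=21) = 21; EF_F = 21+7 = 28
ES_G = 3; EF_G = 3+12 = 15
ES_H = max(EF_A=15, EF_D=20, EF_F=28, EF_G=15) = 28; EF_H = 28+6 = 34
Expected project duration μ = 34 days. Critical path: B → E → F → H.

Variance along critical path = 1.778 + 5.444 + 4.000 + 0.111 = 11.333
σ = √11.333 = 3.367 days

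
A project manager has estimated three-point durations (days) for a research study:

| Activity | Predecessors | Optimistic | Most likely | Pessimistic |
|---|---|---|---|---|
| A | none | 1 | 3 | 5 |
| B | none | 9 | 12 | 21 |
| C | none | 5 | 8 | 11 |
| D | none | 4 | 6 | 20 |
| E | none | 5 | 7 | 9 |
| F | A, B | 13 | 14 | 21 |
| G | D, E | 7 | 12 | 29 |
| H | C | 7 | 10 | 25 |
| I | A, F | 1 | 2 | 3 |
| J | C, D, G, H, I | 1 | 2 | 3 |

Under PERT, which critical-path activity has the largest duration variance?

B

te_A = (1 + 4·3 + 5)/6 = 18/6 = 3; σ²_A = ((5−1)/6)² = 0.444
te_B = (9 + 4·12 + 21)/6 = 78/6 = 13; σ²_B = ((21−9)/6)² = 4.000
te_C = (5 + 4·8 + 11)/6 = 48/6 = 8; σ²_C = ((11−5)/6)² = 1.000
te_D = (4 + 4·6 + 20)/6 = 48/6 = 8; σ²_D = ((20−4)/6)² = 7.111
te_E = (5 + 4·7 + 9)/6 = 42/6 = 7; σ²_E = ((9−5)/6)² = 0.444
te_F = (13 + 4·14 + 21)/6 = 90/6 = 15; σ²_F = ((21−13)/6)² = 1.778
te_G = (7 + 4·12 + 29)/6 = 84/6 = 14; σ²_G = ((29−7)/6)² = 13.444
te_H = (7 + 4·10 + 25)/6 = 72/6 = 12; σ²_H = ((25−7)/6)² = 9.000
te_I = (1 + 4·2 + 3)/6 = 12/6 = 2; σ²_I = ((3−1)/6)² = 0.111
te_J = (1 + 4·2 + 3)/6 = 12/6 = 2; σ²_J = ((3−1)/6)² = 0.111

Forward pass:
ES_A = 0; EF_A = 3
ES_B = 0; EF_B = 13
ES_C = 0; EF_C = 8
ES_D = 0; EF_D = 8
ES_E = 0; EF_E = 7
ES_F = max(EF_A=3, EF_B=13) = 13; EF_F = 13+15 = 28
ES_G = max(EF_D=8, EF_E=7) = 8; EF_G = 8+14 = 22
ES_H = 8; EF_H = 8+12 = 20
ES_I = max(EF_A=3, EF_F=28) = 28; EF_I = 28+2 = 30
ES_J = max(EF_C=8, EF_D=8, EF_G=22, EF_H=20, EF_I=30) = 30; EF_J = 30+2 = 32
Expected project duration μ = 32 days. Critical path: B → F → I → J.

Variances on critical path: σ²_B=4.000, σ²_F=1.778, σ²_I=0.111, σ²_J=0.111.
Largest is σ²_B = 4.000.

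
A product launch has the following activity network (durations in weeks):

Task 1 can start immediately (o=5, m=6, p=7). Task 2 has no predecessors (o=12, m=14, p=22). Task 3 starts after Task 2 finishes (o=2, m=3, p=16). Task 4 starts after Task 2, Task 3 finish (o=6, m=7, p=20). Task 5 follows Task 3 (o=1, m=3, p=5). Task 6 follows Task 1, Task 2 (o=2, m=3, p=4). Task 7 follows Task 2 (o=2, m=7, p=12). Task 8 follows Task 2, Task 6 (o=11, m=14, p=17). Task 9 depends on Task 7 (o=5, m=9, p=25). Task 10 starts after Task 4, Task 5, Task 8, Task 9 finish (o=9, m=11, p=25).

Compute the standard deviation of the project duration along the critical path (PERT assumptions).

te_Task 1 = (5 + 4·6 + 7)/6 = 36/6 = 6; σ²_Task 1 = ((7−5)/6)² = 0.111
te_Task 2 = (12 + 4·14 + 22)/6 = 90/6 = 15; σ²_Task 2 = ((22−12)/6)² = 2.778
te_Task 3 = (2 + 4·3 + 16)/6 = 30/6 = 5; σ²_Task 3 = ((16−2)/6)² = 5.444
te_Task 4 = (6 + 4·7 + 20)/6 = 54/6 = 9; σ²_Task 4 = ((20−6)/6)² = 5.444
te_Task 5 = (1 + 4·3 + 5)/6 = 18/6 = 3; σ²_Task 5 = ((5−1)/6)² = 0.444
te_Task 6 = (2 + 4·3 + 4)/6 = 18/6 = 3; σ²_Task 6 = ((4−2)/6)² = 0.111
te_Task 7 = (2 + 4·7 + 12)/6 = 42/6 = 7; σ²_Task 7 = ((12−2)/6)² = 2.778
te_Task 8 = (11 + 4·14 + 17)/6 = 84/6 = 14; σ²_Task 8 = ((17−11)/6)² = 1.000
te_Task 9 = (5 + 4·9 + 25)/6 = 66/6 = 11; σ²_Task 9 = ((25−5)/6)² = 11.111
te_Task 10 = (9 + 4·11 + 25)/6 = 78/6 = 13; σ²_Task 10 = ((25−9)/6)² = 7.111

Forward pass:
ES_Task 1 = 0; EF_Task 1 = 6
ES_Task 2 = 0; EF_Task 2 = 15
ES_Task 3 = 15; EF_Task 3 = 15+5 = 20
ES_Task 4 = max(EF_Task 2=15, EF_Task 3=20) = 20; EF_Task 4 = 20+9 = 29
ES_Task 5 = 20; EF_Task 5 = 20+3 = 23
ES_Task 6 = max(EF_Task 1=6, EF_Task 2=15) = 15; EF_Task 6 = 15+3 = 18
ES_Task 7 = 15; EF_Task 7 = 15+7 = 22
ES_Task 8 = max(EF_Task 2=15, EF_Task 6=18) = 18; EF_Task 8 = 18+14 = 32
ES_Task 9 = 22; EF_Task 9 = 22+11 = 33
ES_Task 10 = max(EF_Task 4=29, EF_Task 5=23, EF_Task 8=32, EF_Task 9=33) = 33; EF_Task 10 = 33+13 = 46
Expected project duration μ = 46 weeks. Critical path: Task 2 → Task 7 → Task 9 → Task 10.

Variance along critical path = 2.778 + 2.778 + 11.111 + 7.111 = 23.778
σ = √23.778 = 4.876 weeks

4.88 weeks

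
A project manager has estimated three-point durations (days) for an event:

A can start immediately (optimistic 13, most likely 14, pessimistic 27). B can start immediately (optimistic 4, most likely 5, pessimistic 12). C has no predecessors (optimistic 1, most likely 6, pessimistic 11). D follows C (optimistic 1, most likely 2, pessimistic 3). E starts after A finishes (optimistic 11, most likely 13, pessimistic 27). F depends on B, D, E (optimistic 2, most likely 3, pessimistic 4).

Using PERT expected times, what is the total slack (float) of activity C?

te_A = (13 + 4·14 + 27)/6 = 96/6 = 16
te_B = (4 + 4·5 + 12)/6 = 36/6 = 6
te_C = (1 + 4·6 + 11)/6 = 36/6 = 6
te_D = (1 + 4·2 + 3)/6 = 12/6 = 2
te_E = (11 + 4·13 + 27)/6 = 90/6 = 15
te_F = (2 + 4·3 + 4)/6 = 18/6 = 3

Forward pass:
ES_A = 0; EF_A = 16
ES_B = 0; EF_B = 6
ES_C = 0; EF_C = 6
ES_D = 6; EF_D = 6+2 = 8
ES_E = 16; EF_E = 16+15 = 31
ES_F = max(EF_B=6, EF_D=8, EF_E=31) = 31; EF_F = 31+3 = 34
Expected project duration μ = 34 days. Critical path: A → E → F.

Backward pass:
LF_F = 34; LS_F = 34−3 = 31
LF_E = LS_F = 31; LS_E = 31−15 = 16
LF_D = LS_F = 31; LS_D = 31−2 = 29
LF_C = LS_D = 29; LS_C = 29−6 = 23
LF_B = LS_F = 31; LS_B = 31−6 = 25
LF_A = LS_E = 16; LS_A = 16−16 = 0
Slack_C = LS_C − ES_C = 23 − 0 = 23

23 days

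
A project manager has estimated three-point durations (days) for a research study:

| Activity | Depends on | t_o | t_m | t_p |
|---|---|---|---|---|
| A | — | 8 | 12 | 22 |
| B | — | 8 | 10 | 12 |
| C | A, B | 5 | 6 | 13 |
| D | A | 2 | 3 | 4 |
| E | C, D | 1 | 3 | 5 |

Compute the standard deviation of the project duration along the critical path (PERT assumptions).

te_A = (8 + 4·12 + 22)/6 = 78/6 = 13; σ²_A = ((22−8)/6)² = 5.444
te_B = (8 + 4·10 + 12)/6 = 60/6 = 10; σ²_B = ((12−8)/6)² = 0.444
te_C = (5 + 4·6 + 13)/6 = 42/6 = 7; σ²_C = ((13−5)/6)² = 1.778
te_D = (2 + 4·3 + 4)/6 = 18/6 = 3; σ²_D = ((4−2)/6)² = 0.111
te_E = (1 + 4·3 + 5)/6 = 18/6 = 3; σ²_E = ((5−1)/6)² = 0.444

Forward pass:
ES_A = 0; EF_A = 13
ES_B = 0; EF_B = 10
ES_C = max(EF_A=13, EF_B=10) = 13; EF_C = 13+7 = 20
ES_D = 13; EF_D = 13+3 = 16
ES_E = max(EF_C=20, EF_D=16) = 20; EF_E = 20+3 = 23
Expected project duration μ = 23 days. Critical path: A → C → E.

Variance along critical path = 5.444 + 1.778 + 0.444 = 7.667
σ = √7.667 = 2.769 days

2.77 days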